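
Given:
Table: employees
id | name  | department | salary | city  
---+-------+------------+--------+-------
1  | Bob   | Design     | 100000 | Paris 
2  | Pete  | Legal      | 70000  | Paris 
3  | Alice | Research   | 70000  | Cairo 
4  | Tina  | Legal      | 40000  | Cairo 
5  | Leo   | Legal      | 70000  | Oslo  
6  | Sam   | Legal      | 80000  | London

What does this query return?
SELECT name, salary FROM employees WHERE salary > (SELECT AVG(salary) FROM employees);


Subquery: AVG(salary) = 71666.67
Filtering: salary > 71666.67
  Bob (100000) -> MATCH
  Sam (80000) -> MATCH


2 rows:
Bob, 100000
Sam, 80000


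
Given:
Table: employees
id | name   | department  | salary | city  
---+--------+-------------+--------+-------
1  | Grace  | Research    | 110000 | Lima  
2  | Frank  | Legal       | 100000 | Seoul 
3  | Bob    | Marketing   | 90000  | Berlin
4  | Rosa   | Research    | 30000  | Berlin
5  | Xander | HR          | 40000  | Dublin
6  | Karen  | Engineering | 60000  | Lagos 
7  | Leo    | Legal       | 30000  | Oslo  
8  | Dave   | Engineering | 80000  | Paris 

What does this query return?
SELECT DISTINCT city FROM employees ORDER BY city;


All 'city' values (row order): Lima, Seoul, Berlin, Berlin, Dublin, Lagos, Oslo, Paris
Removing duplicates leaves 7 unique value(s).

7 values:
Berlin
Dublin
Lagos
Lima
Oslo
Paris
Seoul


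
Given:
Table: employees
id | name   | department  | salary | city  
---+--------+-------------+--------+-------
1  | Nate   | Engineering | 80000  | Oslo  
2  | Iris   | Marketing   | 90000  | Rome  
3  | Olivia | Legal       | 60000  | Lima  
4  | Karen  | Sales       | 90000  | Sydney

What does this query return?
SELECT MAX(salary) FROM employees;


Salaries: 80000, 90000, 60000, 90000
MAX = 90000

90000


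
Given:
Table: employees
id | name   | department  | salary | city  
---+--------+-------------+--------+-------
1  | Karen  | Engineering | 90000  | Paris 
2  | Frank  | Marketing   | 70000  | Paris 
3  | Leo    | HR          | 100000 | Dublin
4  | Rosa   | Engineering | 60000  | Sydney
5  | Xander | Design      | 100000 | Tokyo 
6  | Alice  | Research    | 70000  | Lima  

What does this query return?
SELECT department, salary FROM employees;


Projecting columns: department, salary

6 rows:
Engineering, 90000
Marketing, 70000
HR, 100000
Engineering, 60000
Design, 100000
Research, 70000


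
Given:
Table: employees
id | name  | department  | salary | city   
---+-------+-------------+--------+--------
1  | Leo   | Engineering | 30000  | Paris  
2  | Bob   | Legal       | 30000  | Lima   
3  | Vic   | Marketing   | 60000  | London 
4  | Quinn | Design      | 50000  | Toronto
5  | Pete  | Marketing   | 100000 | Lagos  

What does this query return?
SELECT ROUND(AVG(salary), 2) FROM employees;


SUM(salary) = 270000
COUNT = 5
ROUND(AVG, 2) = ROUND(270000 / 5, 2) = 54000.0

54000.0


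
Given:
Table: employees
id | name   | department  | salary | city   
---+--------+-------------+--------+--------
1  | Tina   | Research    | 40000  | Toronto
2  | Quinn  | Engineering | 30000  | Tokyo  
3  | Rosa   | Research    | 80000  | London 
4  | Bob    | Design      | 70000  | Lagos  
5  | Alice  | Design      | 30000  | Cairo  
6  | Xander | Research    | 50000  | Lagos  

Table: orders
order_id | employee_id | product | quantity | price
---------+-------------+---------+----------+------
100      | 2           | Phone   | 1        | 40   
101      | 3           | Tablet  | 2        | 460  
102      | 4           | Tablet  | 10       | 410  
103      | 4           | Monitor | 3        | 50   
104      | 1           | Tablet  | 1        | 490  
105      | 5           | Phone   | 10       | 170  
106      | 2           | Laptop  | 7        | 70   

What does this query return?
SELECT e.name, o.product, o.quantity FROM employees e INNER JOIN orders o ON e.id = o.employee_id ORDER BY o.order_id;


Joining employees.id = orders.employee_id:
  employee Quinn (id=2) -> order Phone
  employee Rosa (id=3) -> order Tablet
  employee Bob (id=4) -> order Tablet
  employee Bob (id=4) -> order Monitor
  employee Tina (id=1) -> order Tablet
  employee Alice (id=5) -> order Phone
  employee Quinn (id=2) -> order Laptop


7 rows:
Quinn, Phone, 1
Rosa, Tablet, 2
Bob, Tablet, 10
Bob, Monitor, 3
Tina, Tablet, 1
Alice, Phone, 10
Quinn, Laptop, 7


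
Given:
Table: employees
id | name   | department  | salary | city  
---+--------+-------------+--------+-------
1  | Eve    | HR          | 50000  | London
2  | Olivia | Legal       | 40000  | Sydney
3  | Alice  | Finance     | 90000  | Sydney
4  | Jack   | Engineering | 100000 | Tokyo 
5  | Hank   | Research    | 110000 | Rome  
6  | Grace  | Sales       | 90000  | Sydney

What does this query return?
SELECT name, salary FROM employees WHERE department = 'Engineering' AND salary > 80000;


Filtering: department = 'Engineering' AND salary > 80000
Matching: 1 rows

1 rows:
Jack, 100000


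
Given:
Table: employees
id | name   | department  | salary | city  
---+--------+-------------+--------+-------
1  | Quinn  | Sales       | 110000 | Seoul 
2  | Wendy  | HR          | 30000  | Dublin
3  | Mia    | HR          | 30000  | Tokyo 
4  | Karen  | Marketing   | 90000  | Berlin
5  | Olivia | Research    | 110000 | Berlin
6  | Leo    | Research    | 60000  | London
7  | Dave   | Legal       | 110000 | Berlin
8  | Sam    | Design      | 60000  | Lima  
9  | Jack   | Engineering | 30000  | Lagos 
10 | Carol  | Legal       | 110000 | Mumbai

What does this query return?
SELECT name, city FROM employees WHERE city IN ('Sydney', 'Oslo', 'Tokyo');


Filtering: city IN ('Sydney', 'Oslo', 'Tokyo')
Matching: 1 rows

1 rows:
Mia, Tokyo


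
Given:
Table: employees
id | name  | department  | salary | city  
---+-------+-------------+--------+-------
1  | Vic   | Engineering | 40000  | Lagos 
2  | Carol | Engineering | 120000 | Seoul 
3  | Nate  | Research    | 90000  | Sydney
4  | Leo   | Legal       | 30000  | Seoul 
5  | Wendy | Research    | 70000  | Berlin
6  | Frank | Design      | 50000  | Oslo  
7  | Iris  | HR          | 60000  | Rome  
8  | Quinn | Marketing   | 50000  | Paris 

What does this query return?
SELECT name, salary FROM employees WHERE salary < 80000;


Filtering: salary < 80000
Matching: 6 rows

6 rows:
Vic, 40000
Leo, 30000
Wendy, 70000
Frank, 50000
Iris, 60000
Quinn, 50000


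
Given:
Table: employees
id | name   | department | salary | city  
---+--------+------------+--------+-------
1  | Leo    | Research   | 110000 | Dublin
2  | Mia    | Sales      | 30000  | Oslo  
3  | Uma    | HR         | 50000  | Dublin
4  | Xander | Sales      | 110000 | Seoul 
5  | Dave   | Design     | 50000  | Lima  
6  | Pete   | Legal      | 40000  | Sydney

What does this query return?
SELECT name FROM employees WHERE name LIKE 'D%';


LIKE 'D%' matches names starting with 'D'
Matching: 1

1 rows:
Dave


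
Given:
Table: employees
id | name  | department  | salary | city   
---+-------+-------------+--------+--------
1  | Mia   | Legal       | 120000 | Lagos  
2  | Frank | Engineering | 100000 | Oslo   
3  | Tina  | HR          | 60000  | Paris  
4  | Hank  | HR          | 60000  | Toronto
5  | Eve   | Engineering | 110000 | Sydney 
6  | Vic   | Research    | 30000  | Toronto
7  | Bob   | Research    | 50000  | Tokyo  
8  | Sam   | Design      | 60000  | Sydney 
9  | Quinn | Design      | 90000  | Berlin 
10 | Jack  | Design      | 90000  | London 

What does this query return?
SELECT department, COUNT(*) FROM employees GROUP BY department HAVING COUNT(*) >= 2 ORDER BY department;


Groups with count >= 2:
  Design: 3 -> PASS
  Engineering: 2 -> PASS
  HR: 2 -> PASS
  Research: 2 -> PASS
  Legal: 1 -> filtered out


4 groups:
Design, 3
Engineering, 2
HR, 2
Research, 2


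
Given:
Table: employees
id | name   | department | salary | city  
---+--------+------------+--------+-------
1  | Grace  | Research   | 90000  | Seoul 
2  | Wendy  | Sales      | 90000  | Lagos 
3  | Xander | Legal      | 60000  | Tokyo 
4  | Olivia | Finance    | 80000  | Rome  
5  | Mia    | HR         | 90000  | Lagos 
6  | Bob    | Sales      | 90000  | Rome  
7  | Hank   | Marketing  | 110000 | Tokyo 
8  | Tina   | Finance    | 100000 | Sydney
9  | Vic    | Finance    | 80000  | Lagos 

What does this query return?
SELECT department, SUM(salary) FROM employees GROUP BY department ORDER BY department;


Summing salary within each department:
  Finance: 80000 + 100000 + 80000 = 260000
  HR: 90000 = 90000
  Legal: 60000 = 60000
  Marketing: 110000 = 110000
  Research: 90000 = 90000
  Sales: 90000 + 90000 = 180000


6 groups:
Finance, 260000
HR, 90000
Legal, 60000
Marketing, 110000
Research, 90000
Sales, 180000


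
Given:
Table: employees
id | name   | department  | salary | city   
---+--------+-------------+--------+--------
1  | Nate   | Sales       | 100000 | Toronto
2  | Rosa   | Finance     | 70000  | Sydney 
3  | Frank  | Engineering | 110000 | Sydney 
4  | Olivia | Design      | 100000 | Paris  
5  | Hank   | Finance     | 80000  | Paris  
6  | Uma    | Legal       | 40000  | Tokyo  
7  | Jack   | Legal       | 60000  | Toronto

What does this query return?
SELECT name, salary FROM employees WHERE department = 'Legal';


Filtering: department = 'Legal'
Matching rows: 2

2 rows:
Uma, 40000
Jack, 60000


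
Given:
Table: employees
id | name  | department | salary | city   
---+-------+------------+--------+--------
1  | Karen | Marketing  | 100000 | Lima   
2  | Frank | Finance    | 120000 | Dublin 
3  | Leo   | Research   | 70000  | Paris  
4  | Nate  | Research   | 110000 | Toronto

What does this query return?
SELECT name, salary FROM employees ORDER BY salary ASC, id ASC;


Sorting by salary ASC, then id ASC for ties

4 rows:
Leo, 70000
Karen, 100000
Nate, 110000
Frank, 120000


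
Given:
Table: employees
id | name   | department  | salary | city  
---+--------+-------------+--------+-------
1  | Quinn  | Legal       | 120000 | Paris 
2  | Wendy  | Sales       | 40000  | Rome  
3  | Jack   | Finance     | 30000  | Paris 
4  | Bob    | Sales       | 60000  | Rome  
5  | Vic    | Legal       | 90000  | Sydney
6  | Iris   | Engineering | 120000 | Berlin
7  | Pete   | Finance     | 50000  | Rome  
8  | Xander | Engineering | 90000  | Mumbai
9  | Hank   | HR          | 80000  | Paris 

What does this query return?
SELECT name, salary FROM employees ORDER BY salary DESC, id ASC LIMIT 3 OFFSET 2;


Sort by salary DESC (id ASC tiebreak), then skip 2 and take 3
Rows 3 through 5

3 rows:
Vic, 90000
Xander, 90000
Hank, 80000


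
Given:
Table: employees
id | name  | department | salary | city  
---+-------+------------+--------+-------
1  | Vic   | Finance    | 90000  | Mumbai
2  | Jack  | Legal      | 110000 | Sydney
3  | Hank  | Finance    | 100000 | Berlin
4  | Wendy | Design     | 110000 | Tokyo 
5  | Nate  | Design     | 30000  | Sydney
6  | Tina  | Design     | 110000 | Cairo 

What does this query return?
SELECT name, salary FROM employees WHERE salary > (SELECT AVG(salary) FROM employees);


Subquery: AVG(salary) = 91666.67
Filtering: salary > 91666.67
  Jack (110000) -> MATCH
  Hank (100000) -> MATCH
  Wendy (110000) -> MATCH
  Tina (110000) -> MATCH


4 rows:
Jack, 110000
Hank, 100000
Wendy, 110000
Tina, 110000


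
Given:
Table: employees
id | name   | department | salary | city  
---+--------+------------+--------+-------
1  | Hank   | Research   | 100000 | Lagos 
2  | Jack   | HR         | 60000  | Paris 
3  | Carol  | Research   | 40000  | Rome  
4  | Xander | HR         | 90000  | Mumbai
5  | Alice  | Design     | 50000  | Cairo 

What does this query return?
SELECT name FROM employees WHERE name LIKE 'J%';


LIKE 'J%' matches names starting with 'J'
Matching: 1

1 rows:
Jack


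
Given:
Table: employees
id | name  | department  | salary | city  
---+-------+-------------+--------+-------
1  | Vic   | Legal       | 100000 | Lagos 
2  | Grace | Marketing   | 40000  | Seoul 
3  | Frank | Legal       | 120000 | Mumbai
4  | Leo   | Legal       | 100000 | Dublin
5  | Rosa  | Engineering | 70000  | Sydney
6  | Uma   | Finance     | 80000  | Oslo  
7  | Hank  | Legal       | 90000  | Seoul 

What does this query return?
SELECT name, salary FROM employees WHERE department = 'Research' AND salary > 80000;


Filtering: department = 'Research' AND salary > 80000
Matching: 0 rows

Empty result set (0 rows)


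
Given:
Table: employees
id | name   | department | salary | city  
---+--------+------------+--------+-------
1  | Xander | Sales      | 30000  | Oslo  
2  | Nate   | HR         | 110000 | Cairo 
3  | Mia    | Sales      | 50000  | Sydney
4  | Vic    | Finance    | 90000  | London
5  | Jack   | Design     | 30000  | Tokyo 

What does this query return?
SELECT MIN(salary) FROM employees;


Salaries: 30000, 110000, 50000, 90000, 30000
MIN = 30000

30000


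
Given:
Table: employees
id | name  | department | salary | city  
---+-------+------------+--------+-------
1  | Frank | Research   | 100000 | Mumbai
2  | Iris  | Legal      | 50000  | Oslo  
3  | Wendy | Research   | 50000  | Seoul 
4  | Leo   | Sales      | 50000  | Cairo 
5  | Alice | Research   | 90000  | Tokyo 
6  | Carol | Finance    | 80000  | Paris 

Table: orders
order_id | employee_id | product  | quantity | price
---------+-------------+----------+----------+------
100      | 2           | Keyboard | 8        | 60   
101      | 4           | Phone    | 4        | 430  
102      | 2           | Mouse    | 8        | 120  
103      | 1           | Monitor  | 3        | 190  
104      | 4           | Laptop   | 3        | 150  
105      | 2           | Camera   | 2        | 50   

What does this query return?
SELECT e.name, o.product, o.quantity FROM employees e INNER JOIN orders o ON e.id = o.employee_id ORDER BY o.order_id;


Joining employees.id = orders.employee_id:
  employee Iris (id=2) -> order Keyboard
  employee Leo (id=4) -> order Phone
  employee Iris (id=2) -> order Mouse
  employee Frank (id=1) -> order Monitor
  employee Leo (id=4) -> order Laptop
  employee Iris (id=2) -> order Camera


6 rows:
Iris, Keyboard, 8
Leo, Phone, 4
Iris, Mouse, 8
Frank, Monitor, 3
Leo, Laptop, 3
Iris, Camera, 2


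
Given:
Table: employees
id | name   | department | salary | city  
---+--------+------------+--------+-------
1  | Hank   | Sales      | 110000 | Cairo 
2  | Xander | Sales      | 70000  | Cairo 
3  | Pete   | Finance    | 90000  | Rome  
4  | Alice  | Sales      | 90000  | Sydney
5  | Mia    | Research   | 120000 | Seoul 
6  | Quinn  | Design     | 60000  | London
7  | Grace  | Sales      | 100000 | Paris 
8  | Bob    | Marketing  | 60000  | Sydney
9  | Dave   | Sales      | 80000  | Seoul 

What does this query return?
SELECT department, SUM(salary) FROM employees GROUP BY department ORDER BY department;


Summing salary within each department:
  Design: 60000 = 60000
  Finance: 90000 = 90000
  Marketing: 60000 = 60000
  Research: 120000 = 120000
  Sales: 110000 + 70000 + 90000 + 100000 + 80000 = 450000


5 groups:
Design, 60000
Finance, 90000
Marketing, 60000
Research, 120000
Sales, 450000


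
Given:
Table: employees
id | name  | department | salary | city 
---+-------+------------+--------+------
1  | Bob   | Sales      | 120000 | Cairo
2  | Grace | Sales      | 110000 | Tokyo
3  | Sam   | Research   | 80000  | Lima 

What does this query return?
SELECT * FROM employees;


SELECT * returns all 3 rows with all columns

3 rows:
1, Bob, Sales, 120000, Cairo
2, Grace, Sales, 110000, Tokyo
3, Sam, Research, 80000, Lima


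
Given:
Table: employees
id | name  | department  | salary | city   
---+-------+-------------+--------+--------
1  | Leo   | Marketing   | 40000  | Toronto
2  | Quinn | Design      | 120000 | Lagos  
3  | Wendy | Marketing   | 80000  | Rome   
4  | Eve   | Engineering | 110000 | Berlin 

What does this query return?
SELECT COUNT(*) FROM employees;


COUNT(*) counts all rows

4


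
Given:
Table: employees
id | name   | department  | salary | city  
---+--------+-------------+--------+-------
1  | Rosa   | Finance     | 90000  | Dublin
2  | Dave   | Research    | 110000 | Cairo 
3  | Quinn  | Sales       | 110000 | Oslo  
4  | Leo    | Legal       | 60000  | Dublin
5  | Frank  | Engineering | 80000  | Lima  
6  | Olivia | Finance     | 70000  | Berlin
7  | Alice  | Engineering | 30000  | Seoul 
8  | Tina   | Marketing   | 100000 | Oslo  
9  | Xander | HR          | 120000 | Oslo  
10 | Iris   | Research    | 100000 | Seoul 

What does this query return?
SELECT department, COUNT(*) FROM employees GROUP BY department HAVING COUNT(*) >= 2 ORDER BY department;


Groups with count >= 2:
  Engineering: 2 -> PASS
  Finance: 2 -> PASS
  Research: 2 -> PASS
  HR: 1 -> filtered out
  Legal: 1 -> filtered out
  Marketing: 1 -> filtered out
  Sales: 1 -> filtered out


3 groups:
Engineering, 2
Finance, 2
Research, 2


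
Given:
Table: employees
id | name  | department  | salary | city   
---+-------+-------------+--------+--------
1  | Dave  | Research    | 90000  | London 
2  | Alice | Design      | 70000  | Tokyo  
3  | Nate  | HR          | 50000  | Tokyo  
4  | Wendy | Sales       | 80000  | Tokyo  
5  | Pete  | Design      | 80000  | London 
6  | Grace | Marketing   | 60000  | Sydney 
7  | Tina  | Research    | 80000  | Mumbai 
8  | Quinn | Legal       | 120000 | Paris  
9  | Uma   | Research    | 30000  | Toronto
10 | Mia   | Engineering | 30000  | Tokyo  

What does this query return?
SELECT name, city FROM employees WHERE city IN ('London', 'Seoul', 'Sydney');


Filtering: city IN ('London', 'Seoul', 'Sydney')
Matching: 3 rows

3 rows:
Dave, London
Pete, London
Grace, Sydney


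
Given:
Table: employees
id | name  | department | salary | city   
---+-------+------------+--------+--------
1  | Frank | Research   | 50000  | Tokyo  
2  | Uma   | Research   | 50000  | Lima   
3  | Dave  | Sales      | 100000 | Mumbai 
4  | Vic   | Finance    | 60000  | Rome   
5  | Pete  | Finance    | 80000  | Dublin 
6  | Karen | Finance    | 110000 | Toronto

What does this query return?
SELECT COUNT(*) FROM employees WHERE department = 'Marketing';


Counting rows where department = 'Marketing'


0


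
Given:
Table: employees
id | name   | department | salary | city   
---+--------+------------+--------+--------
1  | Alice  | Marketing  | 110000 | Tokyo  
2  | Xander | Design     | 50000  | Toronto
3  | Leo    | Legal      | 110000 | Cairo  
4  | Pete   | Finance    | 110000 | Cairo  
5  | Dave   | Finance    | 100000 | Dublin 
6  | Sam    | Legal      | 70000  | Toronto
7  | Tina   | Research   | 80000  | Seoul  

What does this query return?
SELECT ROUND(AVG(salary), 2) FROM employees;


SUM(salary) = 630000
COUNT = 7
ROUND(AVG, 2) = ROUND(630000 / 7, 2) = 90000.0

90000.0


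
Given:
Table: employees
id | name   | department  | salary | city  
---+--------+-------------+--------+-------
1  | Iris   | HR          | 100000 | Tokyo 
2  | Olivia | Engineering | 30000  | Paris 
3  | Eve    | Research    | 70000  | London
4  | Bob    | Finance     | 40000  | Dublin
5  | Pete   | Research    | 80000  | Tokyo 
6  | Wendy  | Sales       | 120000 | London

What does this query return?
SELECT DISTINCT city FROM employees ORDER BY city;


All 'city' values (row order): Tokyo, Paris, London, Dublin, Tokyo, London
Removing duplicates leaves 4 unique value(s).

4 values:
Dublin
London
Paris
Tokyo


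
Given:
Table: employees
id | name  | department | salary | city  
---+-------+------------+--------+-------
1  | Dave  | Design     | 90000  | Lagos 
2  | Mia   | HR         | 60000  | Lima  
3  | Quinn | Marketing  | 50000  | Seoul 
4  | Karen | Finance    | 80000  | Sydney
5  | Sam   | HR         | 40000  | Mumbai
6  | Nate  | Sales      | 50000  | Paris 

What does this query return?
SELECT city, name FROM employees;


Projecting columns: city, name

6 rows:
Lagos, Dave
Lima, Mia
Seoul, Quinn
Sydney, Karen
Mumbai, Sam
Paris, Nate


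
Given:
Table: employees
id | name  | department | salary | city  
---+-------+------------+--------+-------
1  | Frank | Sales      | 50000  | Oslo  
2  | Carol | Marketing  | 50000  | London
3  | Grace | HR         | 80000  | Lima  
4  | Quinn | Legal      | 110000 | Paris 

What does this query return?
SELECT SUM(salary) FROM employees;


SUM(salary) = 50000 + 50000 + 80000 + 110000 = 290000

290000


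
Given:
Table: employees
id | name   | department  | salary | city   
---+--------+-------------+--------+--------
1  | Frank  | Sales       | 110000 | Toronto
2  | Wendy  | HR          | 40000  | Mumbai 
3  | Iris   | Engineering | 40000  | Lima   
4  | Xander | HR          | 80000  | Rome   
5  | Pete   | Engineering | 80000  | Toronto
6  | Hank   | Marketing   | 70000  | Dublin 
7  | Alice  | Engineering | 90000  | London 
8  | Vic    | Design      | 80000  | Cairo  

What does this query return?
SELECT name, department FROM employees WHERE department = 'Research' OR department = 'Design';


Filtering: department = 'Research' OR 'Design'
Matching: 1 rows

1 rows:
Vic, Design


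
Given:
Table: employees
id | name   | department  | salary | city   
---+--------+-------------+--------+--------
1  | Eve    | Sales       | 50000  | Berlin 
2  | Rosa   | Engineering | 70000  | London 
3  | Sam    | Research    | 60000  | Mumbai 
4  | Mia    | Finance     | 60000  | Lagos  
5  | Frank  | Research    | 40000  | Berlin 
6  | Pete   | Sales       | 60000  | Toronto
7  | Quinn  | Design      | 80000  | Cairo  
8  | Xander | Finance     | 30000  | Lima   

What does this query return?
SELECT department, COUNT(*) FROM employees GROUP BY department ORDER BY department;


Assigning each row to its department group:
  Eve -> Sales
  Rosa -> Engineering
  Sam -> Research
  Mia -> Finance
  Frank -> Research
  Pete -> Sales
  Quinn -> Design
  Xander -> Finance


5 groups:
Design, 1
Engineering, 1
Finance, 2
Research, 2
Sales, 2


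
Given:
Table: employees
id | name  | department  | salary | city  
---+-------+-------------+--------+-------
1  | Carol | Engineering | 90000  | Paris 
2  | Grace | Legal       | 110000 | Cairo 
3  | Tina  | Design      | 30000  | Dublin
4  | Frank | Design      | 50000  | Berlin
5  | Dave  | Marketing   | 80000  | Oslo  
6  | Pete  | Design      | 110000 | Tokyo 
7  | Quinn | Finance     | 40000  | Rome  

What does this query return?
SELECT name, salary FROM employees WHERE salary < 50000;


Filtering: salary < 50000
Matching: 2 rows

2 rows:
Tina, 30000
Quinn, 40000


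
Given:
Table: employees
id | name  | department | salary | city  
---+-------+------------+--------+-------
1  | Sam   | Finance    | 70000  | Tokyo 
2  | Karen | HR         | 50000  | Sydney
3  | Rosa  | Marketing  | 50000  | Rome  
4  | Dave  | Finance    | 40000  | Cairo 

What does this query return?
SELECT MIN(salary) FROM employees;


Salaries: 70000, 50000, 50000, 40000
MIN = 40000

40000


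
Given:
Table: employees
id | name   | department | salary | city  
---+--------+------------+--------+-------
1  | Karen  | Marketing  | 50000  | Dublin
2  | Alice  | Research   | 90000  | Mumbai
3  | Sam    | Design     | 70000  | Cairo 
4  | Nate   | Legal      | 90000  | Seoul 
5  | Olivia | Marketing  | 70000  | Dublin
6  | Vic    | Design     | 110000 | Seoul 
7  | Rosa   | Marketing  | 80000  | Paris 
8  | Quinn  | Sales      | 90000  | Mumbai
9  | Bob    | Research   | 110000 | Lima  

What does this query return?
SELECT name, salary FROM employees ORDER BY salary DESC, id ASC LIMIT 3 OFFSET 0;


Sort by salary DESC (id ASC tiebreak), then skip 0 and take 3
Rows 1 through 3

3 rows:
Vic, 110000
Bob, 110000
Alice, 90000


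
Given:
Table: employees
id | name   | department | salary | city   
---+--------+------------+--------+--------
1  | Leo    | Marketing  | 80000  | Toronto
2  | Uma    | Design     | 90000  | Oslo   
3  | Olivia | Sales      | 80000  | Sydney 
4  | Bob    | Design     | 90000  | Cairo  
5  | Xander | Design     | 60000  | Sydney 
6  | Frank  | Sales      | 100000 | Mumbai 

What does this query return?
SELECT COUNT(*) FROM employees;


COUNT(*) counts all rows

6


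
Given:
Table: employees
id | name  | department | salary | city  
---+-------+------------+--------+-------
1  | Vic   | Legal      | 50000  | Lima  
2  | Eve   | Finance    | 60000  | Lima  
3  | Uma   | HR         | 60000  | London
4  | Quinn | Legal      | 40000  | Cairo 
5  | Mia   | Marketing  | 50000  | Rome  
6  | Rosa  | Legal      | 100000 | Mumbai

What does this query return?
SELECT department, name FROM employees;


Projecting columns: department, name

6 rows:
Legal, Vic
Finance, Eve
HR, Uma
Legal, Quinn
Marketing, Mia
Legal, Rosa


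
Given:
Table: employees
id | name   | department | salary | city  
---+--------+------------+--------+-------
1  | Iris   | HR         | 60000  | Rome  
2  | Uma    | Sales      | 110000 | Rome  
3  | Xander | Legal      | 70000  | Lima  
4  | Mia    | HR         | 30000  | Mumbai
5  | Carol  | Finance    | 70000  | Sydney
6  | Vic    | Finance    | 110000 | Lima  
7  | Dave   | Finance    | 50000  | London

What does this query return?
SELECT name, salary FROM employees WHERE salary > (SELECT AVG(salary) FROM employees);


Subquery: AVG(salary) = 71428.57
Filtering: salary > 71428.57
  Uma (110000) -> MATCH
  Vic (110000) -> MATCH


2 rows:
Uma, 110000
Vic, 110000


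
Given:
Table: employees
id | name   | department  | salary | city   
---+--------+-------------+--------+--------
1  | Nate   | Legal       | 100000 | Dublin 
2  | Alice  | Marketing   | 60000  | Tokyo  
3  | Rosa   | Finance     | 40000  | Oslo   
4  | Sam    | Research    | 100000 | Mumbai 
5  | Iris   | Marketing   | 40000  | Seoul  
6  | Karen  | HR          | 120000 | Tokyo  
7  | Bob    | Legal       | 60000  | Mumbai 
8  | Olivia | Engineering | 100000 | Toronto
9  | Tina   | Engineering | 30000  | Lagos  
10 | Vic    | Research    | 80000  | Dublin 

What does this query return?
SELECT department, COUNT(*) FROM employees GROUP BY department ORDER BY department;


Assigning each row to its department group:
  Nate -> Legal
  Alice -> Marketing
  Rosa -> Finance
  Sam -> Research
  Iris -> Marketing
  Karen -> HR
  Bob -> Legal
  Olivia -> Engineering
  Tina -> Engineering
  Vic -> Research


6 groups:
Engineering, 2
Finance, 1
HR, 1
Legal, 2
Marketing, 2
Research, 2


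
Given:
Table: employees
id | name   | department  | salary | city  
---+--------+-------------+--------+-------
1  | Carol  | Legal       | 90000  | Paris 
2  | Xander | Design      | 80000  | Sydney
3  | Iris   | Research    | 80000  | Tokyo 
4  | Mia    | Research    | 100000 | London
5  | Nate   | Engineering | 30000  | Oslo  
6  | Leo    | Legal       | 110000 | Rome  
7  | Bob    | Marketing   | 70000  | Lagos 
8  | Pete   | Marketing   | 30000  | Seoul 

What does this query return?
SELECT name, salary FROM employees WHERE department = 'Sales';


Filtering: department = 'Sales'
Matching rows: 0

Empty result set (0 rows)


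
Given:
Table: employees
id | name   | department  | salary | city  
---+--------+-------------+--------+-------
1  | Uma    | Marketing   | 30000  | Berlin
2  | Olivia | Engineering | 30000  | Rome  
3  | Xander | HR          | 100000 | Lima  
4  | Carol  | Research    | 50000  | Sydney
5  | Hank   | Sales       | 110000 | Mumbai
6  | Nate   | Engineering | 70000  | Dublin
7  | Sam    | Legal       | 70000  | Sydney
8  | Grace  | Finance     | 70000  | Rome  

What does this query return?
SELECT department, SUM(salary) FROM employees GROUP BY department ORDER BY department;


Summing salary within each department:
  Engineering: 30000 + 70000 = 100000
  Finance: 70000 = 70000
  HR: 100000 = 100000
  Legal: 70000 = 70000
  Marketing: 30000 = 30000
  Research: 50000 = 50000
  Sales: 110000 = 110000


7 groups:
Engineering, 100000
Finance, 70000
HR, 100000
Legal, 70000
Marketing, 30000
Research, 50000
Sales, 110000


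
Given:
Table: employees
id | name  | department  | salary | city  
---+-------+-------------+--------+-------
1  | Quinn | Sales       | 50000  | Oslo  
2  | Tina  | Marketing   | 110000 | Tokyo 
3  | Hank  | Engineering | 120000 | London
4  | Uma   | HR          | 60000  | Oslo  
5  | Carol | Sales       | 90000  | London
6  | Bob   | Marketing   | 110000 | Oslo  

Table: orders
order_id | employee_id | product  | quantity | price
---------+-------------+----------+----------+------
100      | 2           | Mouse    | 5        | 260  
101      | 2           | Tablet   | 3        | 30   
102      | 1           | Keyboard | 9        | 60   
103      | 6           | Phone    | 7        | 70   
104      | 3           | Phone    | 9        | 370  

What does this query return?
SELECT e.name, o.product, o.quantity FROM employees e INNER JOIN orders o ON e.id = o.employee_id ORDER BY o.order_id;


Joining employees.id = orders.employee_id:
  employee Tina (id=2) -> order Mouse
  employee Tina (id=2) -> order Tablet
  employee Quinn (id=1) -> order Keyboard
  employee Bob (id=6) -> order Phone
  employee Hank (id=3) -> order Phone


5 rows:
Tina, Mouse, 5
Tina, Tablet, 3
Quinn, Keyboard, 9
Bob, Phone, 7
Hank, Phone, 9


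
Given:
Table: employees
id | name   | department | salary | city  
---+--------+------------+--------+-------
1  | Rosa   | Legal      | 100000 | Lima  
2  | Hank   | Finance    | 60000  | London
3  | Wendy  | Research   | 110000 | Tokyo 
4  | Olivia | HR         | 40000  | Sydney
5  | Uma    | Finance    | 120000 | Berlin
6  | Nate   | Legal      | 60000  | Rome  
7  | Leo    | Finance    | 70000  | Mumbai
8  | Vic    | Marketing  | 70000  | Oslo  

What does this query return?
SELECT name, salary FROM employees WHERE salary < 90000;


Filtering: salary < 90000
Matching: 5 rows

5 rows:
Hank, 60000
Olivia, 40000
Nate, 60000
Leo, 70000
Vic, 70000


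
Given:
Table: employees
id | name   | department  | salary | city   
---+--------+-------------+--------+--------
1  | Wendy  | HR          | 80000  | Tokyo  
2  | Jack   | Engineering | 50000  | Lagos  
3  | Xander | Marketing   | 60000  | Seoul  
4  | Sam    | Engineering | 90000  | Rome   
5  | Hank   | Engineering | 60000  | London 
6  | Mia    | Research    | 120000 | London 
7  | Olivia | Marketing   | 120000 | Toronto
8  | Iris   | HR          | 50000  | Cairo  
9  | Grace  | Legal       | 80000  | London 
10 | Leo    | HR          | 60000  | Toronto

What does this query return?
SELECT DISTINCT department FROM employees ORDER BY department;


All 'department' values (row order): HR, Engineering, Marketing, Engineering, Engineering, Research, Marketing, HR, Legal, HR
Removing duplicates leaves 5 unique value(s).

5 values:
Engineering
HR
Legal
Marketing
Research


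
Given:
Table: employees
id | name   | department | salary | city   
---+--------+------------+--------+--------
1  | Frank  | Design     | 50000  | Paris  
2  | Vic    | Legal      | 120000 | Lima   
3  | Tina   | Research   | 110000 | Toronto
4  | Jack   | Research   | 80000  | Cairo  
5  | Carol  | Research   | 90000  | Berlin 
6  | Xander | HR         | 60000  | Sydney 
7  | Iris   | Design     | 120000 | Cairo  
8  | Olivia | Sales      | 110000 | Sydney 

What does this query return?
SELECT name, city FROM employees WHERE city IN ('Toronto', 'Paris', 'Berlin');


Filtering: city IN ('Toronto', 'Paris', 'Berlin')
Matching: 3 rows

3 rows:
Frank, Paris
Tina, Toronto
Carol, Berlin


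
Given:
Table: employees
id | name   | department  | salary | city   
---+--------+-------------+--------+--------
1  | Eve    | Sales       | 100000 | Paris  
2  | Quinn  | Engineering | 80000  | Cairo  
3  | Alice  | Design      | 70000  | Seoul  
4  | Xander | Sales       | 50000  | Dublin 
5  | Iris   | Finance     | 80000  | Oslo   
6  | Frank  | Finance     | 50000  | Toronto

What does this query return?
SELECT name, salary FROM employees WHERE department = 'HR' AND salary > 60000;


Filtering: department = 'HR' AND salary > 60000
Matching: 0 rows

Empty result set (0 rows)


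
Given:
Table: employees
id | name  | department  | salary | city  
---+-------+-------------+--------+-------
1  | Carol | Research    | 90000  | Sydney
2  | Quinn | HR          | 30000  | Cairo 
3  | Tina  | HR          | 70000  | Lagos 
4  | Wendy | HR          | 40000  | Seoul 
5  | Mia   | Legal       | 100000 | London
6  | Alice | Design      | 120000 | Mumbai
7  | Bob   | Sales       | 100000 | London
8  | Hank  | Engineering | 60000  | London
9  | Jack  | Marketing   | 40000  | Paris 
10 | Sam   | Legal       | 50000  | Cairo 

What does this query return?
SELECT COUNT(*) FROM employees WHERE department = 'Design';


Counting rows where department = 'Design'
  Alice -> MATCH


1


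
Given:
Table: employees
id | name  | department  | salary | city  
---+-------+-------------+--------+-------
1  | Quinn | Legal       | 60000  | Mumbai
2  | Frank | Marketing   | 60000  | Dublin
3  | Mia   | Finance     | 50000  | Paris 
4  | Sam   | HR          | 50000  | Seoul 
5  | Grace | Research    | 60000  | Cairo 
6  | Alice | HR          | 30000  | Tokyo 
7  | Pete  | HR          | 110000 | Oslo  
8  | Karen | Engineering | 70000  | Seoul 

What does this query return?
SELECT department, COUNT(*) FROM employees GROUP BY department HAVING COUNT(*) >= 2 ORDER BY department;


Groups with count >= 2:
  HR: 3 -> PASS
  Engineering: 1 -> filtered out
  Finance: 1 -> filtered out
  Legal: 1 -> filtered out
  Marketing: 1 -> filtered out
  Research: 1 -> filtered out


1 groups:
HR, 3


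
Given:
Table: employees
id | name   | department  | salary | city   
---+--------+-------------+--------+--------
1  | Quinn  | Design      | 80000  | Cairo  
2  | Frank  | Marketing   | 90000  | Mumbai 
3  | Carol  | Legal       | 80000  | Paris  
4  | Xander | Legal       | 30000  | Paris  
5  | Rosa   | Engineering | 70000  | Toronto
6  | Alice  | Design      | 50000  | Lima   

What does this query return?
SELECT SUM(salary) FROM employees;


SUM(salary) = 80000 + 90000 + 80000 + 30000 + 70000 + 50000 = 400000

400000


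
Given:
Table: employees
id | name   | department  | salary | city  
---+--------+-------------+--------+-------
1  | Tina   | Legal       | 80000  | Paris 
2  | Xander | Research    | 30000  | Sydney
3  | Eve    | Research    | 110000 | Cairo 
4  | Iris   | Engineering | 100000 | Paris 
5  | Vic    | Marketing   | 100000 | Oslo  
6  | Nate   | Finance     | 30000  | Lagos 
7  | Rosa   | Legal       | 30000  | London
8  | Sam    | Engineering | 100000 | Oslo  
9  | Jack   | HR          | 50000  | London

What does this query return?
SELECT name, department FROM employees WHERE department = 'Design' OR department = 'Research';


Filtering: department = 'Design' OR 'Research'
Matching: 2 rows

2 rows:
Xander, Research
Eve, Research


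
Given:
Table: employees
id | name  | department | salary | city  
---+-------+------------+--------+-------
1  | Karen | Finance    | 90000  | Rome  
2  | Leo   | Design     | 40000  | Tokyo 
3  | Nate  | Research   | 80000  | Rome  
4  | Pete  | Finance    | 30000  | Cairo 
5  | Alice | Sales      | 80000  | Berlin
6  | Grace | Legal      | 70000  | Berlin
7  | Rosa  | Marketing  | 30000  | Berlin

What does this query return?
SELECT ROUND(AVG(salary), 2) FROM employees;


SUM(salary) = 420000
COUNT = 7
ROUND(AVG, 2) = ROUND(420000 / 7, 2) = 60000.0

60000.0


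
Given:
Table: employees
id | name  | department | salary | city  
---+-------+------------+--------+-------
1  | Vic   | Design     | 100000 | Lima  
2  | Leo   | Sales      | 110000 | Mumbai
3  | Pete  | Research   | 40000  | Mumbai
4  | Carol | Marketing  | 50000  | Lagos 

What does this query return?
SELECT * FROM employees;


SELECT * returns all 4 rows with all columns

4 rows:
1, Vic, Design, 100000, Lima
2, Leo, Sales, 110000, Mumbai
3, Pete, Research, 40000, Mumbai
4, Carol, Marketing, 50000, Lagos


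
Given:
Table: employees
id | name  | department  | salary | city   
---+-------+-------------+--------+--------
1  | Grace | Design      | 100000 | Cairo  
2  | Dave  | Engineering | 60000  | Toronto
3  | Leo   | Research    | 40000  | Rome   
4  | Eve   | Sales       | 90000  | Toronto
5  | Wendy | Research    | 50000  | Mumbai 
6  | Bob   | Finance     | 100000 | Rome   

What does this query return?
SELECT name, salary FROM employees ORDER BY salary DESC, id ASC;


Sorting by salary DESC, then id ASC for ties

6 rows:
Grace, 100000
Bob, 100000
Eve, 90000
Dave, 60000
Wendy, 50000
Leo, 40000


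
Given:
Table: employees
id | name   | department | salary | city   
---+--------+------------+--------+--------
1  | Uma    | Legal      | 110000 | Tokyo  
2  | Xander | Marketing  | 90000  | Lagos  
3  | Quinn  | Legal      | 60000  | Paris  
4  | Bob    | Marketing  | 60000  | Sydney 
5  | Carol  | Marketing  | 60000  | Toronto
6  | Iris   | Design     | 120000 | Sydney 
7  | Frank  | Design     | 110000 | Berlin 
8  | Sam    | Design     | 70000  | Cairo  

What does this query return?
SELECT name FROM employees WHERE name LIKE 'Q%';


LIKE 'Q%' matches names starting with 'Q'
Matching: 1

1 rows:
Quinn


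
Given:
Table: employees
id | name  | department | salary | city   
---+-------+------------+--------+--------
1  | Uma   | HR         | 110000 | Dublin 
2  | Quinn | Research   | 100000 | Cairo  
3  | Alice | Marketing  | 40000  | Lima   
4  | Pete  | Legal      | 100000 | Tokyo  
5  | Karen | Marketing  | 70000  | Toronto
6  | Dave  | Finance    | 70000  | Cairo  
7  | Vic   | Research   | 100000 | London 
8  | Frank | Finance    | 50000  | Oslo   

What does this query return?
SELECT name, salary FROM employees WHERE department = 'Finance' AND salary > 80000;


Filtering: department = 'Finance' AND salary > 80000
Matching: 0 rows

Empty result set (0 rows)


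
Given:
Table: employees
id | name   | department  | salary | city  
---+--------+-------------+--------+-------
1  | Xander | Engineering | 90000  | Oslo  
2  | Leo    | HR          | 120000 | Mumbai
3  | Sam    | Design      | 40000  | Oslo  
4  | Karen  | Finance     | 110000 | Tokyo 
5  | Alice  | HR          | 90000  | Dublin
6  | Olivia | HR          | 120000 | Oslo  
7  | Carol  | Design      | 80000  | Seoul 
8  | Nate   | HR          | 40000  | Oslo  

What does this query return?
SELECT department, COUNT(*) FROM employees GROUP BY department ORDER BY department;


Assigning each row to its department group:
  Xander -> Engineering
  Leo -> HR
  Sam -> Design
  Karen -> Finance
  Alice -> HR
  Olivia -> HR
  Carol -> Design
  Nate -> HR


4 groups:
Design, 2
Engineering, 1
Finance, 1
HR, 4


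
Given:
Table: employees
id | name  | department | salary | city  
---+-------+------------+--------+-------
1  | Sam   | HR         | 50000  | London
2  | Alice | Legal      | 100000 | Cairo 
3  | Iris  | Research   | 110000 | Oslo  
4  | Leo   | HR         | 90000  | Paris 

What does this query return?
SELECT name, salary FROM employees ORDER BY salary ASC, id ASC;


Sorting by salary ASC, then id ASC for ties

4 rows:
Sam, 50000
Leo, 90000
Alice, 100000
Iris, 110000


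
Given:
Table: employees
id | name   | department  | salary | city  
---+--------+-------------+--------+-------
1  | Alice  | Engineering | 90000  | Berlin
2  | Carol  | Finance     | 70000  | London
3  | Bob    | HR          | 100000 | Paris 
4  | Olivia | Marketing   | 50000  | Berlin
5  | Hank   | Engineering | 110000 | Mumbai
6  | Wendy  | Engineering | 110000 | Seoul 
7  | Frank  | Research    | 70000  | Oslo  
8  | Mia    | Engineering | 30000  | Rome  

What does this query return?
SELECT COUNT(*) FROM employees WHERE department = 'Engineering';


Counting rows where department = 'Engineering'
  Alice -> MATCH
  Hank -> MATCH
  Wendy -> MATCH
  Mia -> MATCH


4


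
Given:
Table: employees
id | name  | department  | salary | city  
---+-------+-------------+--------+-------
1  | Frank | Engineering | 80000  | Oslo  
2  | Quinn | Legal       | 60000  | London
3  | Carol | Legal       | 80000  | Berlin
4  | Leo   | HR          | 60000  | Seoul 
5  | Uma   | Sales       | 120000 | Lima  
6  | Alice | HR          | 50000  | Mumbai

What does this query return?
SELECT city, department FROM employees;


Projecting columns: city, department

6 rows:
Oslo, Engineering
London, Legal
Berlin, Legal
Seoul, HR
Lima, Sales
Mumbai, HR
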